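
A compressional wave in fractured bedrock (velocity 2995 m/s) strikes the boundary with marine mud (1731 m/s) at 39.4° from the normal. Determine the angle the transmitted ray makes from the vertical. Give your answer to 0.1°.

21.5°

Snell's law: sin θ₂ = (V₂/V₁)·sin θ₁ = (1731/2995)·sin 39.4° = 0.3669.
θ₂ = sin⁻¹(0.3669) = 21.52° (from vertical).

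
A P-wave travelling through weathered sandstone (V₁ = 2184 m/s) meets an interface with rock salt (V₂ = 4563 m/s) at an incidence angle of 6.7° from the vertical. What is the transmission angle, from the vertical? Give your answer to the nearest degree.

Snell's law: sin θ₂ = (V₂/V₁)·sin θ₁ = (4563/2184)·sin 6.7° = 0.2438.
θ₂ = arcsin 0.2438 = 14.11° from the normal.

14°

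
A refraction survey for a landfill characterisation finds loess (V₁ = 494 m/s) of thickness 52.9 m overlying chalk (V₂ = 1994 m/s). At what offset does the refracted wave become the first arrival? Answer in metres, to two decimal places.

136.26 m

θ_c = arcsin(494/1994) = 14.34°, so cos θ_c = 0.9688 and tᵢ = 2h cos θ_c/V₁ = 0.2075 s.
At crossover x/V₁ = x/V₂ + tᵢ ⇒ x = tᵢ/(1/V₁ − 1/V₂) = 0.20749/(2.0243e-03 − 5.0150e-04) = 136.26 m.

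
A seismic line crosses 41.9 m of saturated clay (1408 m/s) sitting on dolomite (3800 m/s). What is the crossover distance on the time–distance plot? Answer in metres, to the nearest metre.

θ_c = arcsin(1408/3800) = 21.75°, so cos θ_c = 0.9288 and tᵢ = 2h cos θ_c/V₁ = 0.0553 s.
At crossover x/V₁ = x/V₂ + tᵢ ⇒ x = tᵢ/(1/V₁ − 1/V₂) = 0.05528/(7.1023e-04 − 2.6316e-04) = 123.65 m.

124 m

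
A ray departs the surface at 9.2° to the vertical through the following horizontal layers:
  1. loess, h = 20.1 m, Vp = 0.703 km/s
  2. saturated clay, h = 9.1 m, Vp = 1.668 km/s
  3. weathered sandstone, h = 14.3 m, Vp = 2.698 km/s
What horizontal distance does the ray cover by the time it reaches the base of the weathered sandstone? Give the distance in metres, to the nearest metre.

18 m

Apply Snell's law at each interface; in layer i the horizontal offset is hᵢ·tan θᵢ.
Layer 1: θ = 9.20°; offset = 20.1·tan 9.20° = 3.255 m.
Layer 2: sin θ = 1.668·sin 9.2°/0.703 = 0.3793, θ = 22.29°; offset = 9.1·tan 22.29° = 3.731 m.
Layer 3: sin θ = 2.698·sin 9.2°/0.703 = 0.6136, θ = 37.85°; offset = 14.3·tan 37.85° = 11.112 m.
Σ offsets = 18.099 m.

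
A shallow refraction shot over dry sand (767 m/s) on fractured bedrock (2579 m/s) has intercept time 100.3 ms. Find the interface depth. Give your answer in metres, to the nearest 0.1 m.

40.3 m

θ_c = arcsin(767/2579) = 17.30°; cos θ_c = 0.9548.
tᵢ = 2h cos θ_c/V₁ ⇒ h = tᵢ·V₁/(2 cos θ_c) = 0.1003·767/(2·0.9548) = 40.29 m.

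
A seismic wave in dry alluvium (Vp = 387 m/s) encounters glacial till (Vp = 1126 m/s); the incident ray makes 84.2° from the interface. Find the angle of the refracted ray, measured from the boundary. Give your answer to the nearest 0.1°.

Convert to the normal: θ₁ = 90° − 84.2° = 5.8°.
sin θ₁/V₁ = sin θ₂/V₂ ⇒ sin θ₂ = 1126·sin 5.8°/387 = 1126·0.1011/387 = 0.2940.
θ₂ = sin⁻¹(0.2940) = 17.10° (from vertical).
From the interface: 90° − 17.10° = 72.90°.

72.9°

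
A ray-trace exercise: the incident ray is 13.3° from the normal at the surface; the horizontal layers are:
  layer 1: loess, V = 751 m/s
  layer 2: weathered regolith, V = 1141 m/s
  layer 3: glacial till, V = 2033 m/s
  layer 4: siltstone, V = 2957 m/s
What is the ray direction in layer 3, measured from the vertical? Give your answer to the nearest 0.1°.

Ray parameter p = sin 13.3° / 751 = 3.0632e-04 s/m.
sin θ_3 = p·V_3 = 3.0632e-04 × 2033 = 0.6228.
θ_3 = arcsin 0.6228 = 38.52°.

38.5°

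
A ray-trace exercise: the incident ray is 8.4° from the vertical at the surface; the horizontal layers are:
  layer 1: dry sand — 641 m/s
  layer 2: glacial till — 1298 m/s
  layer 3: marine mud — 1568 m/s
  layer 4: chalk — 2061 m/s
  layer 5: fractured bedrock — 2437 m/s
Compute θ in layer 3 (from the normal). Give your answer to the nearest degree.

21°

Snell's law across each interface conserves sin θ / V, so sin θ_3 = V_3·sin θ₁/V₁.
sin θ_3 = 1568 × sin 8.4° / 641 = 0.3573.
θ_3 = arcsin 0.3573 = 20.94°.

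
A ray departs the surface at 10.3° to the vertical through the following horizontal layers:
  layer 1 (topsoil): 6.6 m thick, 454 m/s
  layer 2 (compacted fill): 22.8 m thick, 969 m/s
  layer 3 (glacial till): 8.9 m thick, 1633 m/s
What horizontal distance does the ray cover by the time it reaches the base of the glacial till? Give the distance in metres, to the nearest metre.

Ray parameter p = sin 10.3° / 454 m/s = 3.9384e-04 s/m.
Layer 1: θ = 10.30°; offset = 6.6·tan 10.30° = 1.199 m.
Layer 2: sin θ = p·969 = 0.3816 → θ = 22.43°; offset = 22.8·tan 22.43° = 9.414 m.
Layer 3: sin θ = p·1633 = 0.6431 → θ = 40.03°; offset = 8.9·tan 40.03° = 7.475 m.
Σ offsets = 18.088 m.

18 m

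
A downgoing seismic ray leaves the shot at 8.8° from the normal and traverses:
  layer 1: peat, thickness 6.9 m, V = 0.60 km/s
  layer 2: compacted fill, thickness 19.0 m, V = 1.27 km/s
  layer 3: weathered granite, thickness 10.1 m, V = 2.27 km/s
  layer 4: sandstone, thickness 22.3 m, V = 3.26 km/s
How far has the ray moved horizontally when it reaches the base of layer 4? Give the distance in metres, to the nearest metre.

Apply Snell's law at each interface; in layer i the horizontal offset is hᵢ·tan θᵢ.
Layer 1: θ = 8.80°; offset = 6.9·tan 8.80° = 1.068 m.
Layer 2: sin θ = 1.27·sin 8.8°/0.60 = 0.3238, θ = 18.89°; offset = 19.0·tan 18.89° = 6.503 m.
Layer 3: sin θ = 2.27·sin 8.8°/0.60 = 0.5788, θ = 35.37°; offset = 10.1·tan 35.37° = 7.169 m.
Layer 4: sin θ = 3.26·sin 8.8°/0.60 = 0.8312, θ = 56.22°; offset = 22.3·tan 56.22° = 33.342 m.
Total horizontal offset = 48.082 m.

48 m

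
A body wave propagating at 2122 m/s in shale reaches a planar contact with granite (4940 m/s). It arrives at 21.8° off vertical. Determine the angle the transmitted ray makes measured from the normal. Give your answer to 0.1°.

sin θ₁/V₁ = sin θ₂/V₂ ⇒ sin θ₂ = 4940·sin 21.8°/2122 = 4940·0.3714/2122 = 0.8645.
θ₂ = sin⁻¹(0.8645) = 59.83° (from vertical).

59.8°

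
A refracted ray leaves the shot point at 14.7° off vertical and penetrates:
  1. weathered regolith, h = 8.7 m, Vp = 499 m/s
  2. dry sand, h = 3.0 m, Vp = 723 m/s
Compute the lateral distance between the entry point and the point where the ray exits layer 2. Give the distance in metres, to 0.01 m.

Ray parameter p = sin 14.7° / 499 m/s = 5.0853e-04 s/m.
Layer 1: θ = 14.70°; offset = 8.7·tan 14.70° = 2.2824 m.
Layer 2: sin θ = p·723 = 0.3677 → θ = 21.57°; offset = 3.0·tan 21.57° = 1.1861 m.
Total horizontal offset = 3.4685 m.

3.47 m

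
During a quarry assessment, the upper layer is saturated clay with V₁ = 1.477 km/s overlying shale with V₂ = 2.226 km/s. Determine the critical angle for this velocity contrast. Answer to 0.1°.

At critical incidence the refracted ray runs along the interface (θ₂ = 90°), so sin θ_c = V₁/V₂.
θ_c = arcsin(1.477/2.226) = arcsin 0.6635 = 41.57°.

41.6°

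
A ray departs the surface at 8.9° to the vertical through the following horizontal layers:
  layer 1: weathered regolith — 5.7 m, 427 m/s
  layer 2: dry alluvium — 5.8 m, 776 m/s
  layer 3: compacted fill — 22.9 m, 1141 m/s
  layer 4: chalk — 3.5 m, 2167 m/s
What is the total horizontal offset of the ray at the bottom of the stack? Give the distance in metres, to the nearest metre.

17 m

Apply Snell's law at each interface; in layer i the horizontal offset is hᵢ·tan θᵢ.
Layer 1: θ = 8.90°; offset = 5.7·tan 8.90° = 0.893 m.
Layer 2: sin θ = 776·sin 8.9°/427 = 0.2812, θ = 16.33°; offset = 5.8·tan 16.33° = 1.699 m.
Layer 3: sin θ = 1141·sin 8.9°/427 = 0.4134, θ = 24.42°; offset = 22.9·tan 24.42° = 10.397 m.
Layer 4: sin θ = 2167·sin 8.9°/427 = 0.7851, θ = 51.73°; offset = 3.5·tan 51.73° = 4.437 m.
Total horizontal offset = 17.426 m.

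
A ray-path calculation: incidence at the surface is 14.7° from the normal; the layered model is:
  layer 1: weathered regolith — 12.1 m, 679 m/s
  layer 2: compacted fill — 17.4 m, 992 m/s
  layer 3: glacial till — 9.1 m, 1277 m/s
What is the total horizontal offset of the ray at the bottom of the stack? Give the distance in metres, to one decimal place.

p = sin θ₁/V₁ = sin 14.7°/679 = 3.7372e-04 s/m is conserved through the stack.
Layer 1: θ = 14.70°; offset = 12.1·tan 14.70° = 3.174 m.
Layer 2: sin θ = p·992 = 0.3707 → θ = 21.76°; offset = 17.4·tan 21.76° = 6.946 m.
Layer 3: sin θ = p·1277 = 0.4772 → θ = 28.51°; offset = 9.1·tan 28.51° = 4.942 m.
Σ offsets = 15.062 m.

15.1 m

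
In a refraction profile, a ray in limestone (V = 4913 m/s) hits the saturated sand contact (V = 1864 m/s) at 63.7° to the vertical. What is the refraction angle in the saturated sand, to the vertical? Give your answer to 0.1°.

sin θ₁/V₁ = sin θ₂/V₂ ⇒ sin θ₂ = 1864·sin 63.7°/4913 = 1864·0.8965/4913 = 0.3401.
θ₂ = arcsin 0.3401 = 19.88° from the normal.

19.9°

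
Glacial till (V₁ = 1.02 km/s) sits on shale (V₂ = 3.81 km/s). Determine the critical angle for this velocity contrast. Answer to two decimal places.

At critical incidence the refracted ray runs along the interface (θ₂ = 90°), so sin θ_c = V₁/V₂.
θ_c = arcsin(1.02/3.81) = arcsin 0.2677 = 15.53°.

15.53°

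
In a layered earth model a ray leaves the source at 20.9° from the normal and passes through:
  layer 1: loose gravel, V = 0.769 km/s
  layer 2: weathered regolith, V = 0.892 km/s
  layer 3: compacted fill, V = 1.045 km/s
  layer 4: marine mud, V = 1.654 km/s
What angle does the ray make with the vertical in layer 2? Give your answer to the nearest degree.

24°

Ray parameter p = sin 20.9° / 0.769 = 4.6390e-01 s/km.
sin θ_2 = p·V_2 = 4.6390e-01 × 0.892 = 0.4138.
θ_2 = arcsin 0.4138 = 24.44°.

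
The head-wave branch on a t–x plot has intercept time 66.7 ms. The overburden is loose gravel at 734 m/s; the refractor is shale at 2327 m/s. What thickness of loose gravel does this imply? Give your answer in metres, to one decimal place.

h = tᵢ·V₁·V₂ / (2·√(V₂²−V₁²)).
√(V₂²−V₁²) = √(2327² − 734²) = 2208.2 m/s.
h = 0.0667 s × 734 × 2327 / (2 × 2208.2) = 25.80 m.

25.8 m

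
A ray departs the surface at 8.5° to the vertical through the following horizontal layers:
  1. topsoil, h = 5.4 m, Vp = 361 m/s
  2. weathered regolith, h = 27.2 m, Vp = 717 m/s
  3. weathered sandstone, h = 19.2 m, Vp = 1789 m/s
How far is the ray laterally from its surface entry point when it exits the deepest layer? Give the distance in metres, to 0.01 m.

29.82 m

Apply Snell's law at each interface; in layer i the horizontal offset is hᵢ·tan θᵢ.
Layer 1: θ = 8.50°; offset = 5.4·tan 8.50° = 0.8070 m.
Layer 2: sin θ = 717·sin 8.5°/361 = 0.2936, θ = 17.07°; offset = 27.2·tan 17.07° = 8.3532 m.
Layer 3: sin θ = 1789·sin 8.5°/361 = 0.7325, θ = 47.10°; offset = 19.2·tan 47.10° = 20.6588 m.
Total horizontal offset = 29.8191 m.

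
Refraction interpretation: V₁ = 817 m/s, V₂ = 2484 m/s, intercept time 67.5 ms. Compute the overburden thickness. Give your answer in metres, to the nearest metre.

θ_c = arcsin(817/2484) = 19.20°; cos θ_c = 0.9444.
tᵢ = 2h cos θ_c/V₁ ⇒ h = tᵢ·V₁/(2 cos θ_c) = 0.0675·817/(2·0.9444) = 29.20 m.

29 m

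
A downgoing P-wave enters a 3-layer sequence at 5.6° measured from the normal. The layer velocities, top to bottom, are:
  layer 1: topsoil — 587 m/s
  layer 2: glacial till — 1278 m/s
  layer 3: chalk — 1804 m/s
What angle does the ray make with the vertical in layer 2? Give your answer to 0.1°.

Ray parameter p = sin 5.6° / 587 = 1.6624e-04 s/m.
sin θ_2 = p·V_2 = 1.6624e-04 × 1278 = 0.2125.
θ_2 = 12.27° from the vertical.

12.3°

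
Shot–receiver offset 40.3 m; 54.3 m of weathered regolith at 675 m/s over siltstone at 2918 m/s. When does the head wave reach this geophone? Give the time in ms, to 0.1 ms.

170.3 ms

θ_c = arcsin(V₁/V₂) = arcsin(675/2918) = 13.37°, cos θ_c = 0.9729.
Intercept time tᵢ = 2h cos θ_c / V₁ = 2·54.3·0.9729/675 = 0.15653 s.
t = x/V₂ + tᵢ = 40.3/2918 + 0.15653 = 0.17034 s.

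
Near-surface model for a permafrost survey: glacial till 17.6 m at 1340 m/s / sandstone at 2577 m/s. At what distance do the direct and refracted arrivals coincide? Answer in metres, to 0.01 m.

62.64 m

θ_c = arcsin(1340/2577) = 31.33°, so cos θ_c = 0.8542 and tᵢ = 2h cos θ_c/V₁ = 0.0224 s.
At crossover x/V₁ = x/V₂ + tᵢ ⇒ x = tᵢ/(1/V₁ − 1/V₂) = 0.02244/(7.4627e-04 − 3.8805e-04) = 62.64 m.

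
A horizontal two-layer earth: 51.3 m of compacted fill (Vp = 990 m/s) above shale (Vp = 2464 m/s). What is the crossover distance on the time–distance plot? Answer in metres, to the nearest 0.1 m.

θ_c = arcsin(990/2464) = 23.69°, so cos θ_c = 0.9157 and tᵢ = 2h cos θ_c/V₁ = 0.0949 s.
At crossover x/V₁ = x/V₂ + tᵢ ⇒ x = tᵢ/(1/V₁ − 1/V₂) = 0.09490/(1.0101e-03 − 4.0584e-04) = 157.06 m.

157.1 m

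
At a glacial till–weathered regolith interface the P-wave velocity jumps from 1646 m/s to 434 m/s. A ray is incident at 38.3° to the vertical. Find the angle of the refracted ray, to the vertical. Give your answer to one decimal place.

Snell's law: sin θ₂ = (V₂/V₁)·sin θ₁ = (434/1646)·sin 38.3° = 0.1634.
θ₂ = sin⁻¹(0.1634) = 9.41° (from vertical).

9.4°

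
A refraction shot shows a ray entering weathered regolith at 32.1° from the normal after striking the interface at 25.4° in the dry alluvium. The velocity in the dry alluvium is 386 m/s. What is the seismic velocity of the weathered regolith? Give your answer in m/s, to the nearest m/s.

Snell's law: sin 25.4°/V₁ = sin 32.1°/V₂.
V₂ = V₁·sin 32.1°/sin 25.4° = 386 × 1.2389 = 478.21 m/s.

478 m/s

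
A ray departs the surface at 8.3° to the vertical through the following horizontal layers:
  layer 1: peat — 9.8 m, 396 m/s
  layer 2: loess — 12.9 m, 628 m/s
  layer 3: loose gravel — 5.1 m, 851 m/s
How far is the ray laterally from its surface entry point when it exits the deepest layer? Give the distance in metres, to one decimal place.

6.1 m

p = sin θ₁/V₁ = sin 8.3°/396 = 3.6454e-04 s/m is conserved through the stack.
Layer 1: θ = 8.30°; offset = 9.8·tan 8.30° = 1.430 m.
Layer 2: sin θ = p·628 = 0.2289 → θ = 13.23°; offset = 12.9·tan 13.23° = 3.034 m.
Layer 3: sin θ = p·851 = 0.3102 → θ = 18.07°; offset = 5.1·tan 18.07° = 1.664 m.
Summing the layer offsets gives 6.128 m.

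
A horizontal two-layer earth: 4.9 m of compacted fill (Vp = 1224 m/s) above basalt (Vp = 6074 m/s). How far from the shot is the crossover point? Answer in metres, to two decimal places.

12.02 m

θ_c = arcsin(1224/6074) = 11.63°, so cos θ_c = 0.9795 and tᵢ = 2h cos θ_c/V₁ = 0.0078 s.
At crossover x/V₁ = x/V₂ + tᵢ ⇒ x = tᵢ/(1/V₁ − 1/V₂) = 0.00784/(8.1699e-04 − 1.6464e-04) = 12.02 m.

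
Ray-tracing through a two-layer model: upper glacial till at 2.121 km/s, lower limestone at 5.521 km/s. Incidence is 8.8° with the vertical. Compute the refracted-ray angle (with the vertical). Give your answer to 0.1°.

sin θ₁/V₁ = sin θ₂/V₂ ⇒ sin θ₂ = 5.521·sin 8.8°/2.121 = 5.521·0.1530/2.121 = 0.3982.
θ₂ = arcsin 0.3982 = 23.47° from the normal.

23.5°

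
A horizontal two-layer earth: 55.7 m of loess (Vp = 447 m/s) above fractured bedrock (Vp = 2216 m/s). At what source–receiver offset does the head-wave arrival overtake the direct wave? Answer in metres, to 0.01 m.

136.68 m

x_cross = 2h·√((V₂+V₁)/(V₂−V₁)).
(V₂+V₁)/(V₂−V₁) = (2216+447)/(2216−447) = 1.5054; √ = 1.2269.
x_cross = 2·55.7·1.2269 = 136.68 m.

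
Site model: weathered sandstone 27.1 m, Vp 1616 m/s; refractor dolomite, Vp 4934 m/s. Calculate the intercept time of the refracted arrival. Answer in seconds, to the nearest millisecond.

0.032 s

tᵢ = 2h·√(V₂²−V₁²)/(V₁V₂).
√(V₂²−V₁²) = √(4934²−1616²) = 4661.9 m/s.
tᵢ = 2·27.1·4661.9/(1616·4934) = 0.03169 s.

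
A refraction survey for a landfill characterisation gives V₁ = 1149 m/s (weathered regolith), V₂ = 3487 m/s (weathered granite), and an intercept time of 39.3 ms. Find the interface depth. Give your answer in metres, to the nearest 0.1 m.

23.9 m

h = tᵢ·V₁·V₂ / (2·√(V₂²−V₁²)).
√(V₂²−V₁²) = √(3487² − 1149²) = 3292.3 m/s.
h = 0.0393 s × 1149 × 3487 / (2 × 3292.3) = 23.91 m.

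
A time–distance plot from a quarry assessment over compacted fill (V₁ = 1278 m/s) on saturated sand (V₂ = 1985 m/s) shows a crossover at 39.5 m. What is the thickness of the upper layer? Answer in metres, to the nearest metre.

9 m

h = (x_cross/2)·√((V₂−V₁)/(V₂+V₁)).
(V₂−V₁)/(V₂+V₁) = (1985−1278)/(1985+1278) = 0.2167; √ = 0.4655.
h = (39.5/2)·0.4655 = 9.19 m.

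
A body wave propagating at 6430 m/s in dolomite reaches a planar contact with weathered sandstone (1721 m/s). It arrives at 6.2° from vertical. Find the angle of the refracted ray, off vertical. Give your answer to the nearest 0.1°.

sin θ₁/V₁ = sin θ₂/V₂ ⇒ sin θ₂ = 1721·sin 6.2°/6430 = 1721·0.1080/6430 = 0.0289.
θ₂ = arcsin 0.0289 = 1.66° from the normal.

1.7°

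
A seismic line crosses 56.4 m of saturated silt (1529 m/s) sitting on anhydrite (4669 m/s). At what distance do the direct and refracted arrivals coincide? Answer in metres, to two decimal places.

θ_c = arcsin(1529/4669) = 19.12°, so cos θ_c = 0.9449 and tᵢ = 2h cos θ_c/V₁ = 0.0697 s.
At crossover x/V₁ = x/V₂ + tᵢ ⇒ x = tᵢ/(1/V₁ − 1/V₂) = 0.06971/(6.5402e-04 − 2.1418e-04) = 158.48 m.

158.48 m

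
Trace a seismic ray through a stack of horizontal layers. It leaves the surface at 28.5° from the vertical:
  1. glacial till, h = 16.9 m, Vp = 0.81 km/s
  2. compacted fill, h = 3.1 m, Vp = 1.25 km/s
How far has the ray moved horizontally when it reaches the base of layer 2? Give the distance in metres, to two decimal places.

12.55 m

Apply Snell's law at each interface; in layer i the horizontal offset is hᵢ·tan θᵢ.
Layer 1: θ = 28.50°; offset = 16.9·tan 28.50° = 9.1760 m.
Layer 2: sin θ = 1.25·sin 28.5°/0.81 = 0.7364, θ = 47.42°; offset = 3.1·tan 47.42° = 3.3738 m.
Total horizontal offset = 12.5498 m.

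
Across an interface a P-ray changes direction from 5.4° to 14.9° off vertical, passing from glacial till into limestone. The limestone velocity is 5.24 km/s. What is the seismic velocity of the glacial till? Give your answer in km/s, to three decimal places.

Snell's law: sin 5.4°/V₁ = sin 14.9°/V₂.
V₁ = V₂·sin 5.4°/sin 14.9° = 5.24 × 0.3660 = 1.918 km/s.

1.918 km/s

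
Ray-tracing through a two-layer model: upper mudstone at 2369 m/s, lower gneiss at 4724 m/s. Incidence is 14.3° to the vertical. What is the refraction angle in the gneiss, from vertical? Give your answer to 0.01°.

29.51°

sin θ₁/V₁ = sin θ₂/V₂ ⇒ sin θ₂ = 4724·sin 14.3°/2369 = 4724·0.2470/2369 = 0.4925.
θ₂ = sin⁻¹(0.4925) = 29.51° (from vertical).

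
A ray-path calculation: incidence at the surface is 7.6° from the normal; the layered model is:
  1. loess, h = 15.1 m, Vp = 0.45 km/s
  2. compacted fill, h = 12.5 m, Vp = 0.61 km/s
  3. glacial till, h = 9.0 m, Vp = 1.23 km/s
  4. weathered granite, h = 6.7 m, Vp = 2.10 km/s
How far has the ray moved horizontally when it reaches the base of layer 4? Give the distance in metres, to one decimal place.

13.0 m

Apply Snell's law at each interface; in layer i the horizontal offset is hᵢ·tan θᵢ.
Layer 1: θ = 7.60°; offset = 15.1·tan 7.60° = 2.015 m.
Layer 2: sin θ = 0.61·sin 7.6°/0.45 = 0.1793, θ = 10.33°; offset = 12.5·tan 10.33° = 2.278 m.
Layer 3: sin θ = 1.23·sin 7.6°/0.45 = 0.3615, θ = 21.19°; offset = 9.0·tan 21.19° = 3.489 m.
Layer 4: sin θ = 2.10·sin 7.6°/0.45 = 0.6172, θ = 38.11°; offset = 6.7·tan 38.11° = 5.256 m.
Summing the layer offsets gives 13.038 m.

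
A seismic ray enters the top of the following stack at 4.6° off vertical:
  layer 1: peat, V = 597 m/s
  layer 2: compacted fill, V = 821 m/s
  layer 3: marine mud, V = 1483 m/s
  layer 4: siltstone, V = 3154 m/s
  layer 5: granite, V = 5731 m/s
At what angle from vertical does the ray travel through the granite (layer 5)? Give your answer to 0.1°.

50.3°

Snell's law across each interface conserves sin θ / V, so sin θ_5 = V_5·sin θ₁/V₁.
sin θ_5 = 5731 × sin 4.6° / 597 = 0.7699.
θ_5 = 50.34° from the vertical.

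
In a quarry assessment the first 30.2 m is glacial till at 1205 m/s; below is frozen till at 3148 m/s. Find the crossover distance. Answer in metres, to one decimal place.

90.4 m

x_cross = 2h·√((V₂+V₁)/(V₂−V₁)).
(V₂+V₁)/(V₂−V₁) = (3148+1205)/(3148−1205) = 2.2403; √ = 1.4968.
x_cross = 2·30.2·1.4968 = 90.41 m.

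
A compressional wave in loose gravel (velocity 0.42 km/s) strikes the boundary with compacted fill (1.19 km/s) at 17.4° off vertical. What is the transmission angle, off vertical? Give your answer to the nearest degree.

Snell's law: sin θ₂ = (V₂/V₁)·sin θ₁ = (1.19/0.42)·sin 17.4° = 0.8473.
θ₂ = arcsin 0.8473 = 57.92° from the normal.

58°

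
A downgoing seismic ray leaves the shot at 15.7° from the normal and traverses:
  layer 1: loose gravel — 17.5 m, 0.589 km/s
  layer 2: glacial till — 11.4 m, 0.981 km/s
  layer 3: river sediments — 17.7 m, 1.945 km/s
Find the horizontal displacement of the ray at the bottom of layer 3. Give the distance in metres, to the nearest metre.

46 m

Apply Snell's law at each interface; in layer i the horizontal offset is hᵢ·tan θᵢ.
Layer 1: θ = 15.70°; offset = 17.5·tan 15.70° = 4.919 m.
Layer 2: sin θ = 0.981·sin 15.7°/0.589 = 0.4507, θ = 26.79°; offset = 11.4·tan 26.79° = 5.756 m.
Layer 3: sin θ = 1.945·sin 15.7°/0.589 = 0.8936, θ = 63.33°; offset = 17.7·tan 63.33° = 35.233 m.
Summing the layer offsets gives 45.908 m.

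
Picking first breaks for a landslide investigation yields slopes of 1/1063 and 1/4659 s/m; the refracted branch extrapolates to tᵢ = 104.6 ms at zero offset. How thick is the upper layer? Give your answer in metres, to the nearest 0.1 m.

57.1 m

θ_c = arcsin(1063/4659) = 13.19°; cos θ_c = 0.9736.
tᵢ = 2h cos θ_c/V₁ ⇒ h = tᵢ·V₁/(2 cos θ_c) = 0.1046·1063/(2·0.9736) = 57.10 m.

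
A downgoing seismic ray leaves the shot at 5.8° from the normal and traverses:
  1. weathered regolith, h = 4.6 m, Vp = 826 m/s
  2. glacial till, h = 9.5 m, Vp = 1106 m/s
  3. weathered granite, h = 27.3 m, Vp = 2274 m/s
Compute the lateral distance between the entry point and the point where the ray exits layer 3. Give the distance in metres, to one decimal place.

Apply Snell's law at each interface; in layer i the horizontal offset is hᵢ·tan θᵢ.
Layer 1: θ = 5.80°; offset = 4.6·tan 5.80° = 0.467 m.
Layer 2: sin θ = 1106·sin 5.8°/826 = 0.1353, θ = 7.78°; offset = 9.5·tan 7.78° = 1.297 m.
Layer 3: sin θ = 2274·sin 5.8°/826 = 0.2782, θ = 16.15°; offset = 27.3·tan 16.15° = 7.907 m.
Σ offsets = 9.672 m.

9.7 m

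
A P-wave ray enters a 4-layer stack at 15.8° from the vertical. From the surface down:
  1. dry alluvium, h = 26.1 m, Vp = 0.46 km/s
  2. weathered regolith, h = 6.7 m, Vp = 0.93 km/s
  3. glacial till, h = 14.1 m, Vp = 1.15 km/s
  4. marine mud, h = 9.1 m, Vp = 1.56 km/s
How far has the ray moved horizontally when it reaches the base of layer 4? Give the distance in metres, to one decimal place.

Apply Snell's law at each interface; in layer i the horizontal offset is hᵢ·tan θᵢ.
Layer 1: θ = 15.80°; offset = 26.1·tan 15.80° = 7.386 m.
Layer 2: sin θ = 0.93·sin 15.8°/0.46 = 0.5505, θ = 33.40°; offset = 6.7·tan 33.40° = 4.418 m.
Layer 3: sin θ = 1.15·sin 15.8°/0.46 = 0.6807, θ = 42.90°; offset = 14.1·tan 42.90° = 13.102 m.
Layer 4: sin θ = 1.56·sin 15.8°/0.46 = 0.9234, θ = 67.43°; offset = 9.1·tan 67.43° = 21.889 m.
Σ offsets = 46.795 m.

46.8 m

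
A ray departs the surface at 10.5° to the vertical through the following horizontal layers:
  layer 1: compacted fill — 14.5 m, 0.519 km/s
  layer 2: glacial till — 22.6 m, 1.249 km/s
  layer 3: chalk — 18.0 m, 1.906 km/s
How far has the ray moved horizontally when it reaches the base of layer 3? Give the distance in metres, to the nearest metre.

30 m

Apply Snell's law at each interface; in layer i the horizontal offset is hᵢ·tan θᵢ.
Layer 1: θ = 10.50°; offset = 14.5·tan 10.50° = 2.687 m.
Layer 2: sin θ = 1.249·sin 10.5°/0.519 = 0.4386, θ = 26.01°; offset = 22.6·tan 26.01° = 11.029 m.
Layer 3: sin θ = 1.906·sin 10.5°/0.519 = 0.6693, θ = 42.01°; offset = 18.0·tan 42.01° = 16.213 m.
Total horizontal offset = 29.929 m.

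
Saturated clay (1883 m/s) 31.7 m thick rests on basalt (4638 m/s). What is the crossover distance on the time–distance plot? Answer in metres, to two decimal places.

97.54 m

x_cross = 2h·√((V₂+V₁)/(V₂−V₁)).
(V₂+V₁)/(V₂−V₁) = (4638+1883)/(4638−1883) = 2.3670; √ = 1.5385.
x_cross = 2·31.7·1.5385 = 97.54 m.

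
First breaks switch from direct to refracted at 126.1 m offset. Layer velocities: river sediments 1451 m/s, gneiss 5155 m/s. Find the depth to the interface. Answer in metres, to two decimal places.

47.21 m

h = (x_cross/2)·√((V₂−V₁)/(V₂+V₁)).
(V₂−V₁)/(V₂+V₁) = (5155−1451)/(5155+1451) = 0.5607; √ = 0.7488.
h = (126.1/2)·0.7488 = 47.21 m.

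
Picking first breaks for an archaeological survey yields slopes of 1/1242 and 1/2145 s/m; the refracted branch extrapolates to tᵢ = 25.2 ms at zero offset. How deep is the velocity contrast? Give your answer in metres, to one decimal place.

h = tᵢ·V₁·V₂ / (2·√(V₂²−V₁²)).
√(V₂²−V₁²) = √(2145² − 1242²) = 1748.8 m/s.
h = 0.0252 s × 1242 × 2145 / (2 × 1748.8) = 19.19 m.

19.2 m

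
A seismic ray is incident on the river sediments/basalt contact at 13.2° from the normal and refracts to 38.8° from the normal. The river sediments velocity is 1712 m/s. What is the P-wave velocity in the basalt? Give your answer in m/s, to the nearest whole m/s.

4698 m/s

Snell's law: sin 13.2°/V₁ = sin 38.8°/V₂.
V₂ = V₁·sin 38.8°/sin 13.2° = 1712 × 2.7440 = 4697.80 m/s.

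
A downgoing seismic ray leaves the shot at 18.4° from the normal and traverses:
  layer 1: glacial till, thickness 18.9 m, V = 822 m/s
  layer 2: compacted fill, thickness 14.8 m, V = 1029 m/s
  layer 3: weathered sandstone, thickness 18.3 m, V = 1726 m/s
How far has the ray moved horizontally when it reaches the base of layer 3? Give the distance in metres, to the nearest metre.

Apply Snell's law at each interface; in layer i the horizontal offset is hᵢ·tan θᵢ.
Layer 1: θ = 18.40°; offset = 18.9·tan 18.40° = 6.287 m.
Layer 2: sin θ = 1029·sin 18.4°/822 = 0.3951, θ = 23.27°; offset = 14.8·tan 23.27° = 6.366 m.
Layer 3: sin θ = 1726·sin 18.4°/822 = 0.6628, θ = 41.51°; offset = 18.3·tan 41.51° = 16.198 m.
Total horizontal offset = 28.851 m.

29 m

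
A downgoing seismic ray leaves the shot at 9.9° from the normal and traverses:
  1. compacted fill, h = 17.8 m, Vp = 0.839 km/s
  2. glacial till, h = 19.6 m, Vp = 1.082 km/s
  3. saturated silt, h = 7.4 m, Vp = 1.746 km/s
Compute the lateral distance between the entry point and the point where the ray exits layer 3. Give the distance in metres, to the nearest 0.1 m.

10.4 m

p = sin θ₁/V₁ = sin 9.9°/0.839 = 2.0492e-01 s/km is conserved through the stack.
Layer 1: θ = 9.90°; offset = 17.8·tan 9.90° = 3.107 m.
Layer 2: sin θ = p·1.082 = 0.2217 → θ = 12.81°; offset = 19.6·tan 12.81° = 4.457 m.
Layer 3: sin θ = p·1.746 = 0.3578 → θ = 20.96°; offset = 7.4·tan 20.96° = 2.835 m.
Σ offsets = 10.399 m.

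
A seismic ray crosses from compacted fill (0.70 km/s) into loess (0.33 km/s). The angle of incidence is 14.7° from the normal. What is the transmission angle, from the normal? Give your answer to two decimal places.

6.87°

sin θ₁/V₁ = sin θ₂/V₂ ⇒ sin θ₂ = 0.33·sin 14.7°/0.70 = 0.33·0.2538/0.70 = 0.1196.
θ₂ = arcsin 0.1196 = 6.87° from the normal.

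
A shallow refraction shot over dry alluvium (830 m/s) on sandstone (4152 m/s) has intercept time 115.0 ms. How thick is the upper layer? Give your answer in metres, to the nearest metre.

49 m

θ_c = arcsin(830/4152) = 11.53°; cos θ_c = 0.9798.
tᵢ = 2h cos θ_c/V₁ ⇒ h = tᵢ·V₁/(2 cos θ_c) = 0.115·830/(2·0.9798) = 48.71 m.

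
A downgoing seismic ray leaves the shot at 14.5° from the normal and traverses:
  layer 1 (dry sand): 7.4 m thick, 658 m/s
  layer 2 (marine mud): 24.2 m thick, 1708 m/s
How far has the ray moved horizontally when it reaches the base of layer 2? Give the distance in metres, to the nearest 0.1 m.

22.6 m

Apply Snell's law at each interface; in layer i the horizontal offset is hᵢ·tan θᵢ.
Layer 1: θ = 14.50°; offset = 7.4·tan 14.50° = 1.914 m.
Layer 2: sin θ = 1708·sin 14.5°/658 = 0.6499, θ = 40.54°; offset = 24.2·tan 40.54° = 20.695 m.
Total horizontal offset = 22.609 m.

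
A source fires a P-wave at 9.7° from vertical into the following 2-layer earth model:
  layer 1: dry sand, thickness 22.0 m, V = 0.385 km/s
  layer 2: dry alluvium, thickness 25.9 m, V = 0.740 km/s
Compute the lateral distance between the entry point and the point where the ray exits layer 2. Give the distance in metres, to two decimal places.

12.63 m

Ray parameter p = sin 9.7° / 0.385 km/s = 4.3763e-01 s/km.
Layer 1: θ = 9.70°; offset = 22.0·tan 9.70° = 3.7605 m.
Layer 2: sin θ = p·0.740 = 0.3238 → θ = 18.90°; offset = 25.9·tan 18.90° = 8.8655 m.
Summing the layer offsets gives 12.6260 m.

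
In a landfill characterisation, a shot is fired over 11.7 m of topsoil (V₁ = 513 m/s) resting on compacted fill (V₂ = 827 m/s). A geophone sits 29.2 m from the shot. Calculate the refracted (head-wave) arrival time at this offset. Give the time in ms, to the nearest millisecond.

71 ms

θ_c = arcsin(V₁/V₂) = arcsin(513/827) = 38.34°, cos θ_c = 0.7844.
Intercept time tᵢ = 2h cos θ_c / V₁ = 2·11.7·0.7844/513 = 0.03578 s.
t = x/V₂ + tᵢ = 29.2/827 + 0.03578 = 0.07109 s.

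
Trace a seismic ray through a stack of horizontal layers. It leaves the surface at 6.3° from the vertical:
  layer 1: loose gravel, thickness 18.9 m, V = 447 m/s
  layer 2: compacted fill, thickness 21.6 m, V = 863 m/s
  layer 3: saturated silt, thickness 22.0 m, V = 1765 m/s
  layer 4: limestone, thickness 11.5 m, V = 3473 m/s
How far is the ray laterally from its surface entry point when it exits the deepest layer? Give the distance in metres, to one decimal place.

p = sin θ₁/V₁ = sin 6.3°/447 = 2.4549e-04 s/m is conserved through the stack.
Layer 1: θ = 6.30°; offset = 18.9·tan 6.30° = 2.087 m.
Layer 2: sin θ = p·863 = 0.2119 → θ = 12.23°; offset = 21.6·tan 12.23° = 4.682 m.
Layer 3: sin θ = p·1765 = 0.4333 → θ = 25.68°; offset = 22.0·tan 25.68° = 10.577 m.
Layer 4: sin θ = p·3473 = 0.8526 → θ = 58.49°; offset = 11.5·tan 58.49° = 18.762 m.
Summing the layer offsets gives 36.108 m.

36.1 m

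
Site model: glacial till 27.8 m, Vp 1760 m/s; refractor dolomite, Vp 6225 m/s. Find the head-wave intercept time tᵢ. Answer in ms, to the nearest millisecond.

30 ms

tᵢ = 2h·√(V₂²−V₁²)/(V₁V₂).
√(V₂²−V₁²) = √(6225²−1760²) = 5971.0 m/s.
tᵢ = 2·27.8·5971.0/(1760·6225) = 0.03030 s.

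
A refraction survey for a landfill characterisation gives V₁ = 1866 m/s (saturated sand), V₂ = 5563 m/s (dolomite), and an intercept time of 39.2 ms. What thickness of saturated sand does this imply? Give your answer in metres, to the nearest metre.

θ_c = arcsin(1866/5563) = 19.60°; cos θ_c = 0.9421.
tᵢ = 2h cos θ_c/V₁ ⇒ h = tᵢ·V₁/(2 cos θ_c) = 0.0392·1866/(2·0.9421) = 38.82 m.

39 m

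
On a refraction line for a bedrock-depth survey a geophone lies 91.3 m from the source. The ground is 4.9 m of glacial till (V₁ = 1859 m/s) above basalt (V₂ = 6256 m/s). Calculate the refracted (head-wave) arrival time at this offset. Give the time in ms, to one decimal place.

19.6 ms

θ_c = arcsin(V₁/V₂) = arcsin(1859/6256) = 17.29°, cos θ_c = 0.9548.
Intercept time tᵢ = 2h cos θ_c / V₁ = 2·4.9·0.9548/1859 = 0.00503 s.
t = x/V₂ + tᵢ = 91.3/6256 + 0.00503 = 0.01963 s.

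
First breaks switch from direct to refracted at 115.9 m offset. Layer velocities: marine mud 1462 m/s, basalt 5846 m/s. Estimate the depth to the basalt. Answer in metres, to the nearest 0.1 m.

x_cross = 2h·√((V₂+V₁)/(V₂−V₁)) → h = x_cross / (2·√((V₂+V₁)/(V₂−V₁))).
√((V₂+V₁)/(V₂−V₁)) = √((5846+1462)/(5846−1462)) = 1.2911.
h = 115.9 / (2·1.2911) = 44.88 m.

44.9 m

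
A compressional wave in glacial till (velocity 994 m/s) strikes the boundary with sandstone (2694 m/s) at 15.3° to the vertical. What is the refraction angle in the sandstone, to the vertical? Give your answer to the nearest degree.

sin θ₁/V₁ = sin θ₂/V₂ ⇒ sin θ₂ = 2694·sin 15.3°/994 = 2694·0.2639/994 = 0.7152.
θ₂ = arcsin 0.7152 = 45.66° from the normal.

46°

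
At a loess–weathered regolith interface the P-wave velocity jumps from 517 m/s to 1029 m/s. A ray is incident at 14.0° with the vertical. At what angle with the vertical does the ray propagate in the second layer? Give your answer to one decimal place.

sin θ₁/V₁ = sin θ₂/V₂ ⇒ sin θ₂ = 1029·sin 14.0°/517 = 1029·0.2419/517 = 0.4815.
θ₂ = arcsin 0.4815 = 28.78° from the normal.

28.8°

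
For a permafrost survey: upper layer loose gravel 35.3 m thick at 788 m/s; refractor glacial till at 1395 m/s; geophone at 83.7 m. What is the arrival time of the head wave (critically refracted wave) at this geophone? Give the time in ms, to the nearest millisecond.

θ_c = arcsin(V₁/V₂) = arcsin(788/1395) = 34.39°, cos θ_c = 0.8252.
Intercept time tᵢ = 2h cos θ_c / V₁ = 2·35.3·0.8252/788 = 0.07393 s.
t = x/V₂ + tᵢ = 83.7/1395 + 0.07393 = 0.13393 s.

134 ms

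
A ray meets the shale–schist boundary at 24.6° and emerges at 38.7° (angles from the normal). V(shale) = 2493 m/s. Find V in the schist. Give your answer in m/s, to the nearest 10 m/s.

sin 24.6° = 0.4163; sin 38.7° = 0.6252.
V₂ = V₁·(sin θ₂/sin θ₁) = 2493·(0.6252/0.4163) = 3744.42 m/s.

3740 m/s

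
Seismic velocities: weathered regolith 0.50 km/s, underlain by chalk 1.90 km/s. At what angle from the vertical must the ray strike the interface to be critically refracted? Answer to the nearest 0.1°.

15.3°

Critical incidence: sin θ_c = V₁/V₂ = 0.50/1.90 = 0.2632.
θ_c = arcsin 0.2632 = 15.26°.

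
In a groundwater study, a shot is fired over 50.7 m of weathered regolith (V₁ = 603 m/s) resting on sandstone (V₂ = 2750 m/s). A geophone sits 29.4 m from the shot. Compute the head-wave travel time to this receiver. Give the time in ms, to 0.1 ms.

174.8 ms

t = x/V₂ + 2h·√(V₂²−V₁²)/(V₁V₂).
√(V₂²−V₁²) = √(2750²−603²) = 2683.1 m/s; delay term = 2·50.7·2683.1/(603·2750) = 0.16407 s.
t = 29.4/2750 + 0.16407 = 0.17476 s.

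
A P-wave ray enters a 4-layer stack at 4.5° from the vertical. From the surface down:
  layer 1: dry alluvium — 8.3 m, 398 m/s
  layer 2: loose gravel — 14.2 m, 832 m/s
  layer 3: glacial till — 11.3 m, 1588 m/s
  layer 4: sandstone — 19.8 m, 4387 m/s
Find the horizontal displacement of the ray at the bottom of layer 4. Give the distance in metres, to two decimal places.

40.84 m

Ray parameter p = sin 4.5° / 398 m/s = 1.9713e-04 s/m.
Layer 1: θ = 4.50°; offset = 8.3·tan 4.50° = 0.6532 m.
Layer 2: sin θ = p·832 = 0.1640 → θ = 9.44°; offset = 14.2·tan 9.44° = 2.3610 m.
Layer 3: sin θ = p·1588 = 0.3130 → θ = 18.24°; offset = 11.3·tan 18.24° = 3.7247 m.
Layer 4: sin θ = p·4387 = 0.8648 → θ = 59.86°; offset = 19.8·tan 59.86° = 34.1055 m.
Total horizontal offset = 40.8444 m.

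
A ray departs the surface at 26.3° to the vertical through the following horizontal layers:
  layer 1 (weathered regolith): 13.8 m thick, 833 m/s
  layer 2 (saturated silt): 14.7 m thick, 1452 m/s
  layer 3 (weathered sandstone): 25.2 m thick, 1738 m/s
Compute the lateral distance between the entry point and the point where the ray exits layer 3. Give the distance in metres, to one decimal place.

85.8 m

Apply Snell's law at each interface; in layer i the horizontal offset is hᵢ·tan θᵢ.
Layer 1: θ = 26.30°; offset = 13.8·tan 26.30° = 6.820 m.
Layer 2: sin θ = 1452·sin 26.3°/833 = 0.7723, θ = 50.56°; offset = 14.7·tan 50.56° = 17.872 m.
Layer 3: sin θ = 1738·sin 26.3°/833 = 0.9244, θ = 67.58°; offset = 25.2·tan 67.58° = 61.091 m.
Total horizontal offset = 85.784 m.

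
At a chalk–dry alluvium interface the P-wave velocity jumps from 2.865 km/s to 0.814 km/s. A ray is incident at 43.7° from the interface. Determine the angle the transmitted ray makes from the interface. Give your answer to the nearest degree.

Convert to the normal: θ₁ = 90° − 43.7° = 46.3°.
Snell's law: sin θ₂ = (V₂/V₁)·sin θ₁ = (0.814/2.865)·sin 46.3° = 0.2054.
θ₂ = sin⁻¹(0.2054) = 11.85° (from vertical).
From the interface: 90° − 11.85° = 78.15°.

78°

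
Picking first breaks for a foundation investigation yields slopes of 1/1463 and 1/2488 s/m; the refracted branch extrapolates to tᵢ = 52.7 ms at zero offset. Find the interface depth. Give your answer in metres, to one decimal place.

θ_c = arcsin(1463/2488) = 36.02°; cos θ_c = 0.8088.
tᵢ = 2h cos θ_c/V₁ ⇒ h = tᵢ·V₁/(2 cos θ_c) = 0.0527·1463/(2·0.8088) = 47.66 m.

47.7 m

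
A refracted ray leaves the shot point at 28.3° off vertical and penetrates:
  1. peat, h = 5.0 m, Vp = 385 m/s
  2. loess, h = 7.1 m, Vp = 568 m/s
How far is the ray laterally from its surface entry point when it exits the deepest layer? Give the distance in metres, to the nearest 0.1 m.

9.6 m

p = sin θ₁/V₁ = sin 28.3°/385 = 1.2314e-03 s/m is conserved through the stack.
Layer 1: θ = 28.30°; offset = 5.0·tan 28.30° = 2.692 m.
Layer 2: sin θ = p·568 = 0.6994 → θ = 44.38°; offset = 7.1·tan 44.38° = 6.948 m.
Total horizontal offset = 9.641 m.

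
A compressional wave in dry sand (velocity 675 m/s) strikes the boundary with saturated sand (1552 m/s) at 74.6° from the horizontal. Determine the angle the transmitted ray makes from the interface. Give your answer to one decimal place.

52.4°

Angle from the normal: 90° − 74.6° = 15.4°.
Snell's law: sin θ₂ = (V₂/V₁)·sin θ₁ = (1552/675)·sin 15.4° = 0.6106.
θ₂ = sin⁻¹(0.6106) = 37.63° (from vertical).
From the interface: 90° − 37.63° = 52.37°.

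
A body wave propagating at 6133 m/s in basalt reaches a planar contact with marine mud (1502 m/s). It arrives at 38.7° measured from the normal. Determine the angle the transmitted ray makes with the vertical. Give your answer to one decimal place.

Snell's law: sin θ₂ = (V₂/V₁)·sin θ₁ = (1502/6133)·sin 38.7° = 0.1531.
θ₂ = arcsin 0.1531 = 8.81° from the normal.

8.8°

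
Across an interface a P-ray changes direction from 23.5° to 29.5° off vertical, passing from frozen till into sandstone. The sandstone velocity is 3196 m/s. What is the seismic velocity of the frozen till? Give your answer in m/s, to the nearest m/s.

2588 m/s

sin 23.5° = 0.3987; sin 29.5° = 0.4924.
V₁ = V₂·(sin θ₁/sin θ₂) = 3196·(0.3987/0.4924) = 2588.02 m/s.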